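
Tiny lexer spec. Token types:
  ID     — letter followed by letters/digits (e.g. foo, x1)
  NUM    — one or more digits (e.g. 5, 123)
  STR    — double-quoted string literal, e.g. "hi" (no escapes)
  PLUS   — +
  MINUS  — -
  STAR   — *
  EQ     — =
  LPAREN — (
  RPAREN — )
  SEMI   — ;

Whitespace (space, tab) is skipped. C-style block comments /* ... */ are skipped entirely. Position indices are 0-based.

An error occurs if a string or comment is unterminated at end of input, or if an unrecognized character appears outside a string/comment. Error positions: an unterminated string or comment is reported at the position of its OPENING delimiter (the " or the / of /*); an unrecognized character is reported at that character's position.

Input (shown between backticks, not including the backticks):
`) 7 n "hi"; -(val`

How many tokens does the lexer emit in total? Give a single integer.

pos=0: emit RPAREN ')'
pos=2: emit NUM '7' (now at pos=3)
pos=4: emit ID 'n' (now at pos=5)
pos=6: enter STRING mode
pos=6: emit STR "hi" (now at pos=10)
pos=10: emit SEMI ';'
pos=12: emit MINUS '-'
pos=13: emit LPAREN '('
pos=14: emit ID 'val' (now at pos=17)
DONE. 8 tokens: [RPAREN, NUM, ID, STR, SEMI, MINUS, LPAREN, ID]

Answer: 8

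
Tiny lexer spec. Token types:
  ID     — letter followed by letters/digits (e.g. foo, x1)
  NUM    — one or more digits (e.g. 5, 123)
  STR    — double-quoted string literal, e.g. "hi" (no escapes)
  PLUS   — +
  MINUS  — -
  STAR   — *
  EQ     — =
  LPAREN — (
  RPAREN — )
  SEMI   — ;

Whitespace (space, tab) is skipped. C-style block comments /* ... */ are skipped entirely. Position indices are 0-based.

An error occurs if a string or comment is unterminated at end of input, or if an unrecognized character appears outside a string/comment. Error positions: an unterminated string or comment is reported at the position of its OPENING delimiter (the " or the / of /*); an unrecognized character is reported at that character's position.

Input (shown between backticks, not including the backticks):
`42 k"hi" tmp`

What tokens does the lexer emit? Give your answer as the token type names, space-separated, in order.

pos=0: emit NUM '42' (now at pos=2)
pos=3: emit ID 'k' (now at pos=4)
pos=4: enter STRING mode
pos=4: emit STR "hi" (now at pos=8)
pos=9: emit ID 'tmp' (now at pos=12)
DONE. 4 tokens: [NUM, ID, STR, ID]

Answer: NUM ID STR ID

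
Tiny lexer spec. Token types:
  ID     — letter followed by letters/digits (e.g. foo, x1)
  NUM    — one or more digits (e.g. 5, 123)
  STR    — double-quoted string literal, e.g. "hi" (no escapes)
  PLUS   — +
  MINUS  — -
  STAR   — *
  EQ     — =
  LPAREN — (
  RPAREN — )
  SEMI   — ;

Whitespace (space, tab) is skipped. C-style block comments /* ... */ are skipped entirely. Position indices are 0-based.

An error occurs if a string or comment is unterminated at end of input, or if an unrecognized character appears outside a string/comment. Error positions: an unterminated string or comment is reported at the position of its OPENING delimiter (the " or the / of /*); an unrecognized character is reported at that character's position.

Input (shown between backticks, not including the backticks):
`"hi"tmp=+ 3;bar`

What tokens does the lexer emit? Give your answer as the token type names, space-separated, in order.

pos=0: enter STRING mode
pos=0: emit STR "hi" (now at pos=4)
pos=4: emit ID 'tmp' (now at pos=7)
pos=7: emit EQ '='
pos=8: emit PLUS '+'
pos=10: emit NUM '3' (now at pos=11)
pos=11: emit SEMI ';'
pos=12: emit ID 'bar' (now at pos=15)
DONE. 7 tokens: [STR, ID, EQ, PLUS, NUM, SEMI, ID]

Answer: STR ID EQ PLUS NUM SEMI ID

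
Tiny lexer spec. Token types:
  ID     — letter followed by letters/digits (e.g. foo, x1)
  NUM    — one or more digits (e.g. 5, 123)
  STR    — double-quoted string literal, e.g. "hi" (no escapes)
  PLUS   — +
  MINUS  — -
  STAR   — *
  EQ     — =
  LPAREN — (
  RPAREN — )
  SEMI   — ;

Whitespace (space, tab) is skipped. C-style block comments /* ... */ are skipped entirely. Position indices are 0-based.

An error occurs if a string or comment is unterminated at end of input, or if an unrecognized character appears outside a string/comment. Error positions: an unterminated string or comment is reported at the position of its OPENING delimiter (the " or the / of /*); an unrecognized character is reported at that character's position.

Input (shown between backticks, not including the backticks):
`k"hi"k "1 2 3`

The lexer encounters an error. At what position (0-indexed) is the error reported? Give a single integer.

pos=0: emit ID 'k' (now at pos=1)
pos=1: enter STRING mode
pos=1: emit STR "hi" (now at pos=5)
pos=5: emit ID 'k' (now at pos=6)
pos=7: enter STRING mode
pos=7: ERROR — unterminated string

Answer: 7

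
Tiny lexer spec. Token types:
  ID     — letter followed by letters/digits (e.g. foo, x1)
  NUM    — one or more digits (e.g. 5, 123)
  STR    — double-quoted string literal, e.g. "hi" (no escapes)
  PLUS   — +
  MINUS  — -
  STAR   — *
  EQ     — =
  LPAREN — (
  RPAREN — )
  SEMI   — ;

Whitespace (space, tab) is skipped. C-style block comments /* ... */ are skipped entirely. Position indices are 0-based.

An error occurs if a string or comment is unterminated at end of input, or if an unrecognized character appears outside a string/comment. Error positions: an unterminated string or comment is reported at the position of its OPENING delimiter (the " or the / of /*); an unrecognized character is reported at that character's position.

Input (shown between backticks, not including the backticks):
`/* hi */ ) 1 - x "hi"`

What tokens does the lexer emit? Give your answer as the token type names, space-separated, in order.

Answer: RPAREN NUM MINUS ID STR

Derivation:
pos=0: enter COMMENT mode (saw '/*')
exit COMMENT mode (now at pos=8)
pos=9: emit RPAREN ')'
pos=11: emit NUM '1' (now at pos=12)
pos=13: emit MINUS '-'
pos=15: emit ID 'x' (now at pos=16)
pos=17: enter STRING mode
pos=17: emit STR "hi" (now at pos=21)
DONE. 5 tokens: [RPAREN, NUM, MINUS, ID, STR]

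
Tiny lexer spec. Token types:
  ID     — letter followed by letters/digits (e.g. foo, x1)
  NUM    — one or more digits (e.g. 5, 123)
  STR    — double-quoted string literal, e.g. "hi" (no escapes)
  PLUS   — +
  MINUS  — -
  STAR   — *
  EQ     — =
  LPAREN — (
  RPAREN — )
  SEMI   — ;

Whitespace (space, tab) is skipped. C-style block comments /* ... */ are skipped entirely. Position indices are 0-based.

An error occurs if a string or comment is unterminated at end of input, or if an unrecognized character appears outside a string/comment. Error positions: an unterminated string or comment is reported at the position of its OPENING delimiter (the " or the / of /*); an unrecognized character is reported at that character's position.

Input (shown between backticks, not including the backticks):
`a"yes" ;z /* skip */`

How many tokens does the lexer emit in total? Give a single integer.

Answer: 4

Derivation:
pos=0: emit ID 'a' (now at pos=1)
pos=1: enter STRING mode
pos=1: emit STR "yes" (now at pos=6)
pos=7: emit SEMI ';'
pos=8: emit ID 'z' (now at pos=9)
pos=10: enter COMMENT mode (saw '/*')
exit COMMENT mode (now at pos=20)
DONE. 4 tokens: [ID, STR, SEMI, ID]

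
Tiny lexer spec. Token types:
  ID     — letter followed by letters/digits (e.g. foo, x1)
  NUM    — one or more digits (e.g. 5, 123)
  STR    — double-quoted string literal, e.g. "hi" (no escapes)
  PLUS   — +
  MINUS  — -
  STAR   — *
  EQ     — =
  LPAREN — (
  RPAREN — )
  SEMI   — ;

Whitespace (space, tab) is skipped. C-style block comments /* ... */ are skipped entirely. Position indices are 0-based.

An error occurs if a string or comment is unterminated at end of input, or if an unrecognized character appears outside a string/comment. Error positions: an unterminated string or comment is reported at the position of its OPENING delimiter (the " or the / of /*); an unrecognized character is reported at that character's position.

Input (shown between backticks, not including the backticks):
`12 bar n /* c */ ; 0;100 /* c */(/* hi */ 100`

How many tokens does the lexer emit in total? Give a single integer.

Answer: 9

Derivation:
pos=0: emit NUM '12' (now at pos=2)
pos=3: emit ID 'bar' (now at pos=6)
pos=7: emit ID 'n' (now at pos=8)
pos=9: enter COMMENT mode (saw '/*')
exit COMMENT mode (now at pos=16)
pos=17: emit SEMI ';'
pos=19: emit NUM '0' (now at pos=20)
pos=20: emit SEMI ';'
pos=21: emit NUM '100' (now at pos=24)
pos=25: enter COMMENT mode (saw '/*')
exit COMMENT mode (now at pos=32)
pos=32: emit LPAREN '('
pos=33: enter COMMENT mode (saw '/*')
exit COMMENT mode (now at pos=41)
pos=42: emit NUM '100' (now at pos=45)
DONE. 9 tokens: [NUM, ID, ID, SEMI, NUM, SEMI, NUM, LPAREN, NUM]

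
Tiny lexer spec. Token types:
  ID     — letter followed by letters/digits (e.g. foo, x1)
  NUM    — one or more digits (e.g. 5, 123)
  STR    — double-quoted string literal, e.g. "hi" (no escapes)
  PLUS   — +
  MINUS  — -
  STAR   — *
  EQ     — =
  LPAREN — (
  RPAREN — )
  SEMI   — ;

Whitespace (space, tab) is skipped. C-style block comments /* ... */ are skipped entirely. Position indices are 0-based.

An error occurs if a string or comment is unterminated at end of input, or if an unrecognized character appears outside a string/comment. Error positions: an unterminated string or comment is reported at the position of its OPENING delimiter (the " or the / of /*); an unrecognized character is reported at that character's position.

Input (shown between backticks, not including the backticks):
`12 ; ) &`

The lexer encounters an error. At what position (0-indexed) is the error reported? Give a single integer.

pos=0: emit NUM '12' (now at pos=2)
pos=3: emit SEMI ';'
pos=5: emit RPAREN ')'
pos=7: ERROR — unrecognized char '&'

Answer: 7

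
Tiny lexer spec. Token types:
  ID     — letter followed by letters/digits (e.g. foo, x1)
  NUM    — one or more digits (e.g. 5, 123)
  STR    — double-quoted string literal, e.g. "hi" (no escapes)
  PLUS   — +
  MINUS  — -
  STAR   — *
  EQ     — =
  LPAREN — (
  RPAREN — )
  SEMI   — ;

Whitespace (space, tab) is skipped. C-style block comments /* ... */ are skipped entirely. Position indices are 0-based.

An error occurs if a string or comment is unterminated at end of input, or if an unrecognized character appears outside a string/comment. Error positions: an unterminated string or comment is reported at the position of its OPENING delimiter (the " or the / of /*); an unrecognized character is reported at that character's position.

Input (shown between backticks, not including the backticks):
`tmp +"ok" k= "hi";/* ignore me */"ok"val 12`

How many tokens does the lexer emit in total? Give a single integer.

Answer: 10

Derivation:
pos=0: emit ID 'tmp' (now at pos=3)
pos=4: emit PLUS '+'
pos=5: enter STRING mode
pos=5: emit STR "ok" (now at pos=9)
pos=10: emit ID 'k' (now at pos=11)
pos=11: emit EQ '='
pos=13: enter STRING mode
pos=13: emit STR "hi" (now at pos=17)
pos=17: emit SEMI ';'
pos=18: enter COMMENT mode (saw '/*')
exit COMMENT mode (now at pos=33)
pos=33: enter STRING mode
pos=33: emit STR "ok" (now at pos=37)
pos=37: emit ID 'val' (now at pos=40)
pos=41: emit NUM '12' (now at pos=43)
DONE. 10 tokens: [ID, PLUS, STR, ID, EQ, STR, SEMI, STR, ID, NUM]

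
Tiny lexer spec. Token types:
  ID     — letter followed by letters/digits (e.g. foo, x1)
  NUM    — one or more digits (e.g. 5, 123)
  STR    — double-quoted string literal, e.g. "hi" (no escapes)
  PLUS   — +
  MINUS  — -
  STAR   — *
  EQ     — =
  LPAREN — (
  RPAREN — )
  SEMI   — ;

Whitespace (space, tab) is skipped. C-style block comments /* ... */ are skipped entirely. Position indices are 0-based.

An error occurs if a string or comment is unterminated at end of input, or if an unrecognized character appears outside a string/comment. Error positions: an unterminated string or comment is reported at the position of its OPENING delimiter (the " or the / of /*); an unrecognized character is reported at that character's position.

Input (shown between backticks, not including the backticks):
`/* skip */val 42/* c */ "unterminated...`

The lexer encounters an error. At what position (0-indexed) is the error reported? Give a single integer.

Answer: 24

Derivation:
pos=0: enter COMMENT mode (saw '/*')
exit COMMENT mode (now at pos=10)
pos=10: emit ID 'val' (now at pos=13)
pos=14: emit NUM '42' (now at pos=16)
pos=16: enter COMMENT mode (saw '/*')
exit COMMENT mode (now at pos=23)
pos=24: enter STRING mode
pos=24: ERROR — unterminated string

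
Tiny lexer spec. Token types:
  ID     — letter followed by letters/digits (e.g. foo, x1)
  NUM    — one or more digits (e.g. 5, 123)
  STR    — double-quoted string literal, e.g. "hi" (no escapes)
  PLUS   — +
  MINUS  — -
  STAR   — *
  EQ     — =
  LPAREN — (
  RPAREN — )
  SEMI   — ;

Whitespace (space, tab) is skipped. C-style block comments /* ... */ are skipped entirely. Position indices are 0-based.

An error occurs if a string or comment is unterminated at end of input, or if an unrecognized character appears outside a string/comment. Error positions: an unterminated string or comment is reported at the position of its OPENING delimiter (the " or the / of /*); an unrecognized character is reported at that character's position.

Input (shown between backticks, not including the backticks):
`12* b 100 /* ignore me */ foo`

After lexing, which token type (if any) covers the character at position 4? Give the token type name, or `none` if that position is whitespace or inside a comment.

pos=0: emit NUM '12' (now at pos=2)
pos=2: emit STAR '*'
pos=4: emit ID 'b' (now at pos=5)
pos=6: emit NUM '100' (now at pos=9)
pos=10: enter COMMENT mode (saw '/*')
exit COMMENT mode (now at pos=25)
pos=26: emit ID 'foo' (now at pos=29)
DONE. 5 tokens: [NUM, STAR, ID, NUM, ID]
Position 4: char is 'b' -> ID

Answer: ID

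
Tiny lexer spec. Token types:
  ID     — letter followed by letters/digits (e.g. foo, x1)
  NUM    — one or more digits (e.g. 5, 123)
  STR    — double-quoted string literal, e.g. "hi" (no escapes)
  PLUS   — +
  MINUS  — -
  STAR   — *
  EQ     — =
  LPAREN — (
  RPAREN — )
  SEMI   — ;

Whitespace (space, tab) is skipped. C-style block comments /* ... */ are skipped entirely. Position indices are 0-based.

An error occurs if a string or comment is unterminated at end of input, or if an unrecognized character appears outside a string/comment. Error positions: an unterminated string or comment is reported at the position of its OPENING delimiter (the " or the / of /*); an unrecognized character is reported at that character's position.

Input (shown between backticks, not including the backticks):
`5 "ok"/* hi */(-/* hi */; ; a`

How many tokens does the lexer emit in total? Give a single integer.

Answer: 7

Derivation:
pos=0: emit NUM '5' (now at pos=1)
pos=2: enter STRING mode
pos=2: emit STR "ok" (now at pos=6)
pos=6: enter COMMENT mode (saw '/*')
exit COMMENT mode (now at pos=14)
pos=14: emit LPAREN '('
pos=15: emit MINUS '-'
pos=16: enter COMMENT mode (saw '/*')
exit COMMENT mode (now at pos=24)
pos=24: emit SEMI ';'
pos=26: emit SEMI ';'
pos=28: emit ID 'a' (now at pos=29)
DONE. 7 tokens: [NUM, STR, LPAREN, MINUS, SEMI, SEMI, ID]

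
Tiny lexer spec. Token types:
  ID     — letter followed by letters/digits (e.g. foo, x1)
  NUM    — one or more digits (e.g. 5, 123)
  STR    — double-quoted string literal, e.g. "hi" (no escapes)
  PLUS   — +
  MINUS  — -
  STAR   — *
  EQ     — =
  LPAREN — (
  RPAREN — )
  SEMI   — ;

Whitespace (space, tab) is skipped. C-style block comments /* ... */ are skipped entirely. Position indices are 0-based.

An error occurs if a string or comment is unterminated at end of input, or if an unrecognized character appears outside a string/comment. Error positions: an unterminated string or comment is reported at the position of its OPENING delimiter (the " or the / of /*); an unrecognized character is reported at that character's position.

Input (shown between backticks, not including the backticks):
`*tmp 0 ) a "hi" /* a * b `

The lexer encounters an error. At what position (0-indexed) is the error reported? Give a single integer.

Answer: 16

Derivation:
pos=0: emit STAR '*'
pos=1: emit ID 'tmp' (now at pos=4)
pos=5: emit NUM '0' (now at pos=6)
pos=7: emit RPAREN ')'
pos=9: emit ID 'a' (now at pos=10)
pos=11: enter STRING mode
pos=11: emit STR "hi" (now at pos=15)
pos=16: enter COMMENT mode (saw '/*')
pos=16: ERROR — unterminated comment (reached EOF)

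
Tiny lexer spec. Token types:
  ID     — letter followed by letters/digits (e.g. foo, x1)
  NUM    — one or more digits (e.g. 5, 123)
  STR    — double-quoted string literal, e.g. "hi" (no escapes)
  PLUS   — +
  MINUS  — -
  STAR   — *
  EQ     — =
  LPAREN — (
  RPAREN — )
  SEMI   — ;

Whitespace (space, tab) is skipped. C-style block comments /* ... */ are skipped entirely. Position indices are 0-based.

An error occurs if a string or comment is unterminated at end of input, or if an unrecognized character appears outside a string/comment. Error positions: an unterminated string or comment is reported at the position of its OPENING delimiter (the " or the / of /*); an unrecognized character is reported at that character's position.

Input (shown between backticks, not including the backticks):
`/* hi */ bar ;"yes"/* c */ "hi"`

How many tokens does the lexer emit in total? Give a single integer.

pos=0: enter COMMENT mode (saw '/*')
exit COMMENT mode (now at pos=8)
pos=9: emit ID 'bar' (now at pos=12)
pos=13: emit SEMI ';'
pos=14: enter STRING mode
pos=14: emit STR "yes" (now at pos=19)
pos=19: enter COMMENT mode (saw '/*')
exit COMMENT mode (now at pos=26)
pos=27: enter STRING mode
pos=27: emit STR "hi" (now at pos=31)
DONE. 4 tokens: [ID, SEMI, STR, STR]

Answer: 4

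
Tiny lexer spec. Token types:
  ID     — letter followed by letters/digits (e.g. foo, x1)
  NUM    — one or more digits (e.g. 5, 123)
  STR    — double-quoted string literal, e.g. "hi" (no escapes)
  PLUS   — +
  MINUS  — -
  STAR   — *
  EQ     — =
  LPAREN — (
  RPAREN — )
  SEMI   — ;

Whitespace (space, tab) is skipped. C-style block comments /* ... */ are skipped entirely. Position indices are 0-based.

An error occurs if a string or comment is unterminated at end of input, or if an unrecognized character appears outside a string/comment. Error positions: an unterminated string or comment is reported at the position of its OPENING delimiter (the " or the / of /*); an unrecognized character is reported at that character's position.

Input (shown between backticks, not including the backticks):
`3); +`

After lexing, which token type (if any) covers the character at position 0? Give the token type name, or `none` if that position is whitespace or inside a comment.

pos=0: emit NUM '3' (now at pos=1)
pos=1: emit RPAREN ')'
pos=2: emit SEMI ';'
pos=4: emit PLUS '+'
DONE. 4 tokens: [NUM, RPAREN, SEMI, PLUS]
Position 0: char is '3' -> NUM

Answer: NUM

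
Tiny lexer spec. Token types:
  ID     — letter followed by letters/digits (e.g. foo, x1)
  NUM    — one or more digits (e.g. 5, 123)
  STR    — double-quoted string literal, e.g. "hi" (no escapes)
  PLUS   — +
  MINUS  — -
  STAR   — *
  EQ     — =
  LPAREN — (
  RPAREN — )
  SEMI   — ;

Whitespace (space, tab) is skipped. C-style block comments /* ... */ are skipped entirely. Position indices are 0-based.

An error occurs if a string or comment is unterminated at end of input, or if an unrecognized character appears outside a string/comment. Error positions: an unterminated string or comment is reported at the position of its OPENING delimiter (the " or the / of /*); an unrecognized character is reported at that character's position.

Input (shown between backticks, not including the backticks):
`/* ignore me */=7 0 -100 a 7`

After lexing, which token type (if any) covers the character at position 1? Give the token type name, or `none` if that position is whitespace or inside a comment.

Answer: none

Derivation:
pos=0: enter COMMENT mode (saw '/*')
exit COMMENT mode (now at pos=15)
pos=15: emit EQ '='
pos=16: emit NUM '7' (now at pos=17)
pos=18: emit NUM '0' (now at pos=19)
pos=20: emit MINUS '-'
pos=21: emit NUM '100' (now at pos=24)
pos=25: emit ID 'a' (now at pos=26)
pos=27: emit NUM '7' (now at pos=28)
DONE. 7 tokens: [EQ, NUM, NUM, MINUS, NUM, ID, NUM]
Position 1: char is '*' -> none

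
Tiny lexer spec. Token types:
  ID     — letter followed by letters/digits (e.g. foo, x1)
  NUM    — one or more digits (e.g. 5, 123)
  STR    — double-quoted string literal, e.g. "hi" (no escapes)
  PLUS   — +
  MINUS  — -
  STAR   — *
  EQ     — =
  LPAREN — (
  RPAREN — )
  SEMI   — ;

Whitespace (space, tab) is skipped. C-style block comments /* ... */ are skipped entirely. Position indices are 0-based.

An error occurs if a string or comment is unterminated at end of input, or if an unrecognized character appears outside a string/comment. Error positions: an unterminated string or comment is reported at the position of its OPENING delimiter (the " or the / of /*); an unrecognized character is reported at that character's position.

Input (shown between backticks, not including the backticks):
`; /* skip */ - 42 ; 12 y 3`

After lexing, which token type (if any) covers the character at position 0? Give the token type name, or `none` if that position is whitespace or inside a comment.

Answer: SEMI

Derivation:
pos=0: emit SEMI ';'
pos=2: enter COMMENT mode (saw '/*')
exit COMMENT mode (now at pos=12)
pos=13: emit MINUS '-'
pos=15: emit NUM '42' (now at pos=17)
pos=18: emit SEMI ';'
pos=20: emit NUM '12' (now at pos=22)
pos=23: emit ID 'y' (now at pos=24)
pos=25: emit NUM '3' (now at pos=26)
DONE. 7 tokens: [SEMI, MINUS, NUM, SEMI, NUM, ID, NUM]
Position 0: char is ';' -> SEMI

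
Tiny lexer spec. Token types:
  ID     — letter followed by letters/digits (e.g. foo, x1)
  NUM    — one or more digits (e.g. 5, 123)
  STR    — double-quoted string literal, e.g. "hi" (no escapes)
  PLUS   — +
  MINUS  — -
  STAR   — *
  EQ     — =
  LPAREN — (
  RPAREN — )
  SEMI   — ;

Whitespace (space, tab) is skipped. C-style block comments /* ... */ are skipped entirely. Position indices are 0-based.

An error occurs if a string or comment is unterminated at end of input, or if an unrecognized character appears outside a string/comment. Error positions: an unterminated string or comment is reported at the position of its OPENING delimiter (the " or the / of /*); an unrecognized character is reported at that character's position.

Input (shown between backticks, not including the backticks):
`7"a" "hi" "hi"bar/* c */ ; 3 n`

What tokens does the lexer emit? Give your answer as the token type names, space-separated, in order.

pos=0: emit NUM '7' (now at pos=1)
pos=1: enter STRING mode
pos=1: emit STR "a" (now at pos=4)
pos=5: enter STRING mode
pos=5: emit STR "hi" (now at pos=9)
pos=10: enter STRING mode
pos=10: emit STR "hi" (now at pos=14)
pos=14: emit ID 'bar' (now at pos=17)
pos=17: enter COMMENT mode (saw '/*')
exit COMMENT mode (now at pos=24)
pos=25: emit SEMI ';'
pos=27: emit NUM '3' (now at pos=28)
pos=29: emit ID 'n' (now at pos=30)
DONE. 8 tokens: [NUM, STR, STR, STR, ID, SEMI, NUM, ID]

Answer: NUM STR STR STR ID SEMI NUM ID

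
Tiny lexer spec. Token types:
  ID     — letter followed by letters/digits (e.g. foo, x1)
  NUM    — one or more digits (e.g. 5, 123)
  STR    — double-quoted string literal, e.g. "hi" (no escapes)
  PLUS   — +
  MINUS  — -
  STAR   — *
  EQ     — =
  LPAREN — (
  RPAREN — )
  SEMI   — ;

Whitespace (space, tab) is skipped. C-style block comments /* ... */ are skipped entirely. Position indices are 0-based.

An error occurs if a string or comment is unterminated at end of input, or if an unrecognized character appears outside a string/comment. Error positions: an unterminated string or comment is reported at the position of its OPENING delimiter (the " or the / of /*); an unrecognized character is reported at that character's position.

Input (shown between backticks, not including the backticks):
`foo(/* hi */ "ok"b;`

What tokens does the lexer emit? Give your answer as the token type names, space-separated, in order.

pos=0: emit ID 'foo' (now at pos=3)
pos=3: emit LPAREN '('
pos=4: enter COMMENT mode (saw '/*')
exit COMMENT mode (now at pos=12)
pos=13: enter STRING mode
pos=13: emit STR "ok" (now at pos=17)
pos=17: emit ID 'b' (now at pos=18)
pos=18: emit SEMI ';'
DONE. 5 tokens: [ID, LPAREN, STR, ID, SEMI]

Answer: ID LPAREN STR ID SEMI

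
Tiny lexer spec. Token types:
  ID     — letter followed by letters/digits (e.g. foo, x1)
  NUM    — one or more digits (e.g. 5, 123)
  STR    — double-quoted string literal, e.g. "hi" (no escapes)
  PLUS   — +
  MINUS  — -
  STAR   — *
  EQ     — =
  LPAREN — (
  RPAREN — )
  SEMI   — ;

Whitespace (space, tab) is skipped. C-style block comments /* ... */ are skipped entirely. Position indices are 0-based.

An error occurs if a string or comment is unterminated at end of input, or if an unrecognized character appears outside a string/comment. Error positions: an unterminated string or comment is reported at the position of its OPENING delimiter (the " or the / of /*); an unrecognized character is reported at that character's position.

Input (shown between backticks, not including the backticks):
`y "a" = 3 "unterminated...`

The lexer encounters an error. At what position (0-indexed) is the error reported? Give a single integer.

pos=0: emit ID 'y' (now at pos=1)
pos=2: enter STRING mode
pos=2: emit STR "a" (now at pos=5)
pos=6: emit EQ '='
pos=8: emit NUM '3' (now at pos=9)
pos=10: enter STRING mode
pos=10: ERROR — unterminated string

Answer: 10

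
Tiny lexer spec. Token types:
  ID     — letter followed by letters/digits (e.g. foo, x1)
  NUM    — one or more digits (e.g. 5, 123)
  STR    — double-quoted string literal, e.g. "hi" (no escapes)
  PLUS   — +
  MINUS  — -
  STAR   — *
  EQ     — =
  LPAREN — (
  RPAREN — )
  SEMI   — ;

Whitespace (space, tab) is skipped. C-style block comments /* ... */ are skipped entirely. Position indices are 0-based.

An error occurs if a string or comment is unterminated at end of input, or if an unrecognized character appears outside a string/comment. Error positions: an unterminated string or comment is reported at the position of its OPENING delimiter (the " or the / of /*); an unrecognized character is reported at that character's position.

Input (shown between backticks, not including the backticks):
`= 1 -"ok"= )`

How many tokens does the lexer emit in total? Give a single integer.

pos=0: emit EQ '='
pos=2: emit NUM '1' (now at pos=3)
pos=4: emit MINUS '-'
pos=5: enter STRING mode
pos=5: emit STR "ok" (now at pos=9)
pos=9: emit EQ '='
pos=11: emit RPAREN ')'
DONE. 6 tokens: [EQ, NUM, MINUS, STR, EQ, RPAREN]

Answer: 6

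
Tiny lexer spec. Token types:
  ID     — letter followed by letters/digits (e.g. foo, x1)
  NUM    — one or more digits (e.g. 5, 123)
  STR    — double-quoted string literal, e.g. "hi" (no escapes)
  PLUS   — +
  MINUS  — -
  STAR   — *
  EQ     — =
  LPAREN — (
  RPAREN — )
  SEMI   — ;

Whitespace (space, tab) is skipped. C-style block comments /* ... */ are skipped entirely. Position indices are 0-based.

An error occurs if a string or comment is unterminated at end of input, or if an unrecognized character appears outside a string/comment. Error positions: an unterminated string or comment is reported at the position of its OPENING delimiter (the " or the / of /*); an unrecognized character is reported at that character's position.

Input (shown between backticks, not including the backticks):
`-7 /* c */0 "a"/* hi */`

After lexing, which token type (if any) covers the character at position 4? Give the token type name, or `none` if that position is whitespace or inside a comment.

Answer: none

Derivation:
pos=0: emit MINUS '-'
pos=1: emit NUM '7' (now at pos=2)
pos=3: enter COMMENT mode (saw '/*')
exit COMMENT mode (now at pos=10)
pos=10: emit NUM '0' (now at pos=11)
pos=12: enter STRING mode
pos=12: emit STR "a" (now at pos=15)
pos=15: enter COMMENT mode (saw '/*')
exit COMMENT mode (now at pos=23)
DONE. 4 tokens: [MINUS, NUM, NUM, STR]
Position 4: char is '*' -> none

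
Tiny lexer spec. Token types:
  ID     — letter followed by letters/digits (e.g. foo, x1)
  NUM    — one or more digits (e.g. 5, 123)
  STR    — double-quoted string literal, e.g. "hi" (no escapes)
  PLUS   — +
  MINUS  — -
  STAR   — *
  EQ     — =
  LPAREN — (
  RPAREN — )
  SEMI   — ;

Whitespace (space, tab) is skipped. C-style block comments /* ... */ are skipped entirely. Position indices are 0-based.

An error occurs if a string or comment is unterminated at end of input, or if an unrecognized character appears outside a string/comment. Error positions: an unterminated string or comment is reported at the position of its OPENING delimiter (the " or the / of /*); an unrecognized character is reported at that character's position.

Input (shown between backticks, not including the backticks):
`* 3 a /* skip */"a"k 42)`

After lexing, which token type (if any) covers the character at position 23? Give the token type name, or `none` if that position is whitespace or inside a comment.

pos=0: emit STAR '*'
pos=2: emit NUM '3' (now at pos=3)
pos=4: emit ID 'a' (now at pos=5)
pos=6: enter COMMENT mode (saw '/*')
exit COMMENT mode (now at pos=16)
pos=16: enter STRING mode
pos=16: emit STR "a" (now at pos=19)
pos=19: emit ID 'k' (now at pos=20)
pos=21: emit NUM '42' (now at pos=23)
pos=23: emit RPAREN ')'
DONE. 7 tokens: [STAR, NUM, ID, STR, ID, NUM, RPAREN]
Position 23: char is ')' -> RPAREN

Answer: RPAREN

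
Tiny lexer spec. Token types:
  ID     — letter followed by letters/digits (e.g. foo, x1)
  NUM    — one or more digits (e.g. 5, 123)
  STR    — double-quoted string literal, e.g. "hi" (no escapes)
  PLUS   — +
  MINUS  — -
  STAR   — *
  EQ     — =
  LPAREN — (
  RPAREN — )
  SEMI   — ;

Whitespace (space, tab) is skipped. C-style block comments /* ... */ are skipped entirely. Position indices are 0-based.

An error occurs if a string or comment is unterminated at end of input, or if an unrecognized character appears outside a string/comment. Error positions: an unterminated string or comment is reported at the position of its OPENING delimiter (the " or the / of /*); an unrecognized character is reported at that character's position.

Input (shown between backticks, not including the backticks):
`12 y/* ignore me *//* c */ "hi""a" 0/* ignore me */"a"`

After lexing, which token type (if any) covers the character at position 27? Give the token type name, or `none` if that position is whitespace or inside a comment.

Answer: STR

Derivation:
pos=0: emit NUM '12' (now at pos=2)
pos=3: emit ID 'y' (now at pos=4)
pos=4: enter COMMENT mode (saw '/*')
exit COMMENT mode (now at pos=19)
pos=19: enter COMMENT mode (saw '/*')
exit COMMENT mode (now at pos=26)
pos=27: enter STRING mode
pos=27: emit STR "hi" (now at pos=31)
pos=31: enter STRING mode
pos=31: emit STR "a" (now at pos=34)
pos=35: emit NUM '0' (now at pos=36)
pos=36: enter COMMENT mode (saw '/*')
exit COMMENT mode (now at pos=51)
pos=51: enter STRING mode
pos=51: emit STR "a" (now at pos=54)
DONE. 6 tokens: [NUM, ID, STR, STR, NUM, STR]
Position 27: char is '"' -> STR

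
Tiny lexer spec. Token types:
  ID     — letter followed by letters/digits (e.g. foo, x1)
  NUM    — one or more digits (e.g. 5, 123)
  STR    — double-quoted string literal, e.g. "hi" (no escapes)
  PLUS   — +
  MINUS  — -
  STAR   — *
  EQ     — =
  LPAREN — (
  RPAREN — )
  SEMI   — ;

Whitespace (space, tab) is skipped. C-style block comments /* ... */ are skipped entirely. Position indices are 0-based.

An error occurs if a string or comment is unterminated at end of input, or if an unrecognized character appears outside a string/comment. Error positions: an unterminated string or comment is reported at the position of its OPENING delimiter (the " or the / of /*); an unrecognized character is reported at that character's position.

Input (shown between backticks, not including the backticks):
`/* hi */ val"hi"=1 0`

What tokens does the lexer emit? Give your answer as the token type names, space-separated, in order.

pos=0: enter COMMENT mode (saw '/*')
exit COMMENT mode (now at pos=8)
pos=9: emit ID 'val' (now at pos=12)
pos=12: enter STRING mode
pos=12: emit STR "hi" (now at pos=16)
pos=16: emit EQ '='
pos=17: emit NUM '1' (now at pos=18)
pos=19: emit NUM '0' (now at pos=20)
DONE. 5 tokens: [ID, STR, EQ, NUM, NUM]

Answer: ID STR EQ NUM NUM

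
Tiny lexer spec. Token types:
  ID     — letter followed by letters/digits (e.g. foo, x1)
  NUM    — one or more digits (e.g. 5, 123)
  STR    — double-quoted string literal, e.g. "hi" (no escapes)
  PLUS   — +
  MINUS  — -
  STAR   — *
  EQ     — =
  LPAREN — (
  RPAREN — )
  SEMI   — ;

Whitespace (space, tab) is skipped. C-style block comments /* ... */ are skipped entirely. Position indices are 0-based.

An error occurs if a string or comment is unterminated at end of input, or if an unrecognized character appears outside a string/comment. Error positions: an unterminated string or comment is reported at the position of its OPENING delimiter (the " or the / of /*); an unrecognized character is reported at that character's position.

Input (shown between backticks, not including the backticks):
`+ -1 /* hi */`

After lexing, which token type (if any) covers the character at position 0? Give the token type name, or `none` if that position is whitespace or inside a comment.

Answer: PLUS

Derivation:
pos=0: emit PLUS '+'
pos=2: emit MINUS '-'
pos=3: emit NUM '1' (now at pos=4)
pos=5: enter COMMENT mode (saw '/*')
exit COMMENT mode (now at pos=13)
DONE. 3 tokens: [PLUS, MINUS, NUM]
Position 0: char is '+' -> PLUS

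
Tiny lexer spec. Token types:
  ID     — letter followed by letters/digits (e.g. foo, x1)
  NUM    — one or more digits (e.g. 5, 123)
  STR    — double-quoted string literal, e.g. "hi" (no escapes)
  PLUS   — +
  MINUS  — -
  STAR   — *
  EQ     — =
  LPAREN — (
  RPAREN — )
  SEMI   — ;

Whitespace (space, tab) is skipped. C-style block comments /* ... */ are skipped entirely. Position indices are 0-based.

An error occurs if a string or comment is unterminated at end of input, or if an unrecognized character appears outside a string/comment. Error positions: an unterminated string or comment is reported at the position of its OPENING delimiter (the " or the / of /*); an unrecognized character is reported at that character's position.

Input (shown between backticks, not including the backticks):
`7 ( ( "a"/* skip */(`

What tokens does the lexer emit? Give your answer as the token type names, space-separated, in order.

pos=0: emit NUM '7' (now at pos=1)
pos=2: emit LPAREN '('
pos=4: emit LPAREN '('
pos=6: enter STRING mode
pos=6: emit STR "a" (now at pos=9)
pos=9: enter COMMENT mode (saw '/*')
exit COMMENT mode (now at pos=19)
pos=19: emit LPAREN '('
DONE. 5 tokens: [NUM, LPAREN, LPAREN, STR, LPAREN]

Answer: NUM LPAREN LPAREN STR LPAREN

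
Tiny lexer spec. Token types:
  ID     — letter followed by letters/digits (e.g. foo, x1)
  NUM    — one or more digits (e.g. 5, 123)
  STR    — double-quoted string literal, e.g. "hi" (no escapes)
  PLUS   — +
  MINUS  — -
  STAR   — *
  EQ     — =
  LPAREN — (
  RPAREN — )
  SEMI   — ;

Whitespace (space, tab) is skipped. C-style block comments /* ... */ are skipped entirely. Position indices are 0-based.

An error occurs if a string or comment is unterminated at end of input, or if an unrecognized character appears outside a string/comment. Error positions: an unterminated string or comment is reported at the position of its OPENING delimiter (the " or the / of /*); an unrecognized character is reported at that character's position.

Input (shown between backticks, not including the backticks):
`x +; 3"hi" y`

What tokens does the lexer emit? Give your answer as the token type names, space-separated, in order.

pos=0: emit ID 'x' (now at pos=1)
pos=2: emit PLUS '+'
pos=3: emit SEMI ';'
pos=5: emit NUM '3' (now at pos=6)
pos=6: enter STRING mode
pos=6: emit STR "hi" (now at pos=10)
pos=11: emit ID 'y' (now at pos=12)
DONE. 6 tokens: [ID, PLUS, SEMI, NUM, STR, ID]

Answer: ID PLUS SEMI NUM STR ID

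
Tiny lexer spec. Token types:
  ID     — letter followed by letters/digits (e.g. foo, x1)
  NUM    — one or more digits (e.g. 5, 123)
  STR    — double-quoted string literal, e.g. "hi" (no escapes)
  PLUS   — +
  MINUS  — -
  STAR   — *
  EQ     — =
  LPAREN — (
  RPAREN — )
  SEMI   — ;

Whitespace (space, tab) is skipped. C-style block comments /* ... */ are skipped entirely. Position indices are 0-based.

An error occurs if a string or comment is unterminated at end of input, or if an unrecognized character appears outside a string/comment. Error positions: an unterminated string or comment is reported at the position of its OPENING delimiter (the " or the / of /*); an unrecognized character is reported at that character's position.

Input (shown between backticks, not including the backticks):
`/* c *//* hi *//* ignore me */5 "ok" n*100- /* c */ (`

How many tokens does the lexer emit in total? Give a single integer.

Answer: 7

Derivation:
pos=0: enter COMMENT mode (saw '/*')
exit COMMENT mode (now at pos=7)
pos=7: enter COMMENT mode (saw '/*')
exit COMMENT mode (now at pos=15)
pos=15: enter COMMENT mode (saw '/*')
exit COMMENT mode (now at pos=30)
pos=30: emit NUM '5' (now at pos=31)
pos=32: enter STRING mode
pos=32: emit STR "ok" (now at pos=36)
pos=37: emit ID 'n' (now at pos=38)
pos=38: emit STAR '*'
pos=39: emit NUM '100' (now at pos=42)
pos=42: emit MINUS '-'
pos=44: enter COMMENT mode (saw '/*')
exit COMMENT mode (now at pos=51)
pos=52: emit LPAREN '('
DONE. 7 tokens: [NUM, STR, ID, STAR, NUM, MINUS, LPAREN]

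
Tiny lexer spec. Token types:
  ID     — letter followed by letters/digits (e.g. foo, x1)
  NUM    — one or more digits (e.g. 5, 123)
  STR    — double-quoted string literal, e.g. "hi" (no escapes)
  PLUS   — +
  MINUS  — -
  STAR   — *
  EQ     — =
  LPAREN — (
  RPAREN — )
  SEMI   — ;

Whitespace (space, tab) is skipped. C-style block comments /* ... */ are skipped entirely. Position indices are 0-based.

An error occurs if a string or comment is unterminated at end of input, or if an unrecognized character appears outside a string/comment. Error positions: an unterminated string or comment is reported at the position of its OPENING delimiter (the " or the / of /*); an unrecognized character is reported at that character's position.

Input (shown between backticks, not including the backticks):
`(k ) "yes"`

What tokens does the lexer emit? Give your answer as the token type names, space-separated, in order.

pos=0: emit LPAREN '('
pos=1: emit ID 'k' (now at pos=2)
pos=3: emit RPAREN ')'
pos=5: enter STRING mode
pos=5: emit STR "yes" (now at pos=10)
DONE. 4 tokens: [LPAREN, ID, RPAREN, STR]

Answer: LPAREN ID RPAREN STR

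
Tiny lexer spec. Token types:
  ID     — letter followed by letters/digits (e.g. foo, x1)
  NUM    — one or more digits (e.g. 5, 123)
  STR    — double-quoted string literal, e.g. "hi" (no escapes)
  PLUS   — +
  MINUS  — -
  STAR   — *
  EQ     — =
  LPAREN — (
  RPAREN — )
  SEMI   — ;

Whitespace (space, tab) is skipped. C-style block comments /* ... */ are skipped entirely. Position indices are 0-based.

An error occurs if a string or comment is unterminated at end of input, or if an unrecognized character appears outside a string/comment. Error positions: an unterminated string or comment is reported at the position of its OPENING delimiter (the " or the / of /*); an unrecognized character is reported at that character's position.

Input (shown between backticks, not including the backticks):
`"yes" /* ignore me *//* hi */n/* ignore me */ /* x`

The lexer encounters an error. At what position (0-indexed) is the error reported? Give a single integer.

pos=0: enter STRING mode
pos=0: emit STR "yes" (now at pos=5)
pos=6: enter COMMENT mode (saw '/*')
exit COMMENT mode (now at pos=21)
pos=21: enter COMMENT mode (saw '/*')
exit COMMENT mode (now at pos=29)
pos=29: emit ID 'n' (now at pos=30)
pos=30: enter COMMENT mode (saw '/*')
exit COMMENT mode (now at pos=45)
pos=46: enter COMMENT mode (saw '/*')
pos=46: ERROR — unterminated comment (reached EOF)

Answer: 46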